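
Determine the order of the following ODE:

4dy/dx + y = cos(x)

The order is 1 (highest derivative is of order 1).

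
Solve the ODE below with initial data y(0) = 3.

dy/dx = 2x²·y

General solution: y = Ce^(2x³/3)
Applying IC y(0) = 3:
Particular solution: y = 3e^(2x³/3)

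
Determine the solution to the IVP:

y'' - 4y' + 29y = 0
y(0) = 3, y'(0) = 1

General solution: y = e^(2x)(C₁cos(5x) + C₂sin(5x))
Complex roots r = 2 ± 5i
Applying ICs: C₁ = 3, C₂ = -1
Particular solution: y = e^(2x)(3cos(5x) - sin(5x))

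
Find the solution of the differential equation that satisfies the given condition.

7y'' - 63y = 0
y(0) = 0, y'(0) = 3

General solution: y = C₁e^(3x) + C₂e^(-3x)
Applying ICs: C₁ = 1/2, C₂ = -1/2
Particular solution: y = (1/2)e^(3x) - (1/2)e^(-3x)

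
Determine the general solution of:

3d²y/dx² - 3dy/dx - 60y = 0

Characteristic equation: 3r² - 3r - 60 = 0
Divide by 3: r² - r - 20 = 0
Roots: r = 5, -4 (distinct real)
General solution: y = C₁e^(5x) + C₂e^(-4x)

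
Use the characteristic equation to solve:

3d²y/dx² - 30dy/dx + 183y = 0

Characteristic equation: 3r² - 30r + 183 = 0
Divide by 3: r² - 10r + 61 = 0
Roots: r = 5 ± 6i (complex conjugates)
General solution: y = e^(5x)(C₁cos(6x) + C₂sin(6x))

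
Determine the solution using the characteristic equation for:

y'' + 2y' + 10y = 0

Characteristic equation: r² + 2r + 10 = 0
Roots: r = -1 ± 3i (complex conjugates)
General solution: y = e^(-x)(C₁cos(3x) + C₂sin(3x))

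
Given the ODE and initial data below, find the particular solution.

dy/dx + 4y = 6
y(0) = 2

General solution: y = 3/2 + Ce^(-4x)
Applying y(0) = 2: C = 2 - 3/2 = 1/2
Particular solution: y = 3/2 + (1/2)e^(-4x)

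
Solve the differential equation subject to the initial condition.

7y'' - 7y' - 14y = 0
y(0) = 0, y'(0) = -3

General solution: y = C₁e^(2x) + C₂e^(-x)
Applying ICs: C₁ = -1, C₂ = 1
Particular solution: y = -e^(2x) + e^(-x)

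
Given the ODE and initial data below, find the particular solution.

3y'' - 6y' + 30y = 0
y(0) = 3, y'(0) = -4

General solution: y = e^x(C₁cos(3x) + C₂sin(3x))
Complex roots r = 1 ± 3i
Applying ICs: C₁ = 3, C₂ = -7/3
Particular solution: y = e^x(3cos(3x) - (7/3)sin(3x))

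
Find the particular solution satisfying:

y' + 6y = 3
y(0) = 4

General solution: y = 1/2 + Ce^(-6x)
Applying y(0) = 4: C = 4 - 1/2 = 7/2
Particular solution: y = 1/2 + (7/2)e^(-6x)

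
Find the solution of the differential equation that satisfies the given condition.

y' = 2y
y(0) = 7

General solution: y = Ce^(2x)
Applying IC y(0) = 7:
Particular solution: y = 7e^(2x)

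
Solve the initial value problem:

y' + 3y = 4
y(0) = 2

General solution: y = 4/3 + Ce^(-3x)
Applying y(0) = 2: C = 2 - 4/3 = 2/3
Particular solution: y = 4/3 + (2/3)e^(-3x)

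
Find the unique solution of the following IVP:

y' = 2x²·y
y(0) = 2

General solution: y = Ce^(2x³/3)
Applying IC y(0) = 2:
Particular solution: y = 2e^(2x³/3)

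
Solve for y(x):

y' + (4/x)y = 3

Using integrating factor method:

General solution: y = (3/5)x + Cx^(-4)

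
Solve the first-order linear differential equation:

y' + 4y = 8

Using integrating factor method:

General solution: y = 2 + Ce^(-4x)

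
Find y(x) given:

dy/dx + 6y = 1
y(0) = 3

General solution: y = 1/6 + Ce^(-6x)
Applying y(0) = 3: C = 3 - 1/6 = 17/6
Particular solution: y = 1/6 + (17/6)e^(-6x)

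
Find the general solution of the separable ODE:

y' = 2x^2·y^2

Separating variables and integrating:
-1/y = 2x^3/3 + C

General solution: y^-1 = (-2/3)x^3 + C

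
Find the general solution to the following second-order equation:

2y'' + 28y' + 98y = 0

Characteristic equation: 2r² + 28r + 98 = 0
Divide by 2: r² + 14r + 49 = 0
Factored: (r + 7)² = 0
Repeated root: r = -7
General solution: y = (C₁ + C₂x)e^(-7x)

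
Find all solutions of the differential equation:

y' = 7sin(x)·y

Separating variables and integrating:
ln|y| = -7cos(x) + C

General solution: y = Ce^(-7cos(x))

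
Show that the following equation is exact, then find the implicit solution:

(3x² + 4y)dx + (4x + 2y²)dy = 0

Verify exactness: ∂M/∂y = ∂N/∂x ✓
Find F(x,y) such that ∂F/∂x = M, ∂F/∂y = N
Solution: x³ + 4xy + 2y³/3 = C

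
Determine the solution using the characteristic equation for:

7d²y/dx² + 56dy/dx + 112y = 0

Characteristic equation: 7r² + 56r + 112 = 0
Divide by 7: r² + 8r + 16 = 0
Factored: (r + 4)² = 0
Repeated root: r = -4
General solution: y = (C₁ + C₂x)e^(-4x)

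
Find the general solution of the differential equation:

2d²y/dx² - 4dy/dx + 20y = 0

Characteristic equation: 2r² - 4r + 20 = 0
Divide by 2: r² - 2r + 10 = 0
Roots: r = 1 ± 3i (complex conjugates)
General solution: y = e^x(C₁cos(3x) + C₂sin(3x))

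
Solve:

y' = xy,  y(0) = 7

General solution: y = Ce^(x²/2)
Applying IC y(0) = 7:
Particular solution: y = 7e^(x²/2)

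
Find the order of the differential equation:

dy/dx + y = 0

The order is 1 (highest derivative is of order 1).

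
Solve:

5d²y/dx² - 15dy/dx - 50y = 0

Characteristic equation: 5r² - 15r - 50 = 0
Divide by 5: r² - 3r - 10 = 0
Roots: r = 5, -2 (distinct real)
General solution: y = C₁e^(5x) + C₂e^(-2x)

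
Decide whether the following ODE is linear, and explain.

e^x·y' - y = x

Linear (y and its derivatives appear to the first power only, no products of y terms)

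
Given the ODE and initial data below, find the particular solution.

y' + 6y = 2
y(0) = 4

General solution: y = 1/3 + Ce^(-6x)
Applying y(0) = 4: C = 4 - 1/3 = 11/3
Particular solution: y = 1/3 + (11/3)e^(-6x)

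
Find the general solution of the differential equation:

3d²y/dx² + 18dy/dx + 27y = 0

Characteristic equation: 3r² + 18r + 27 = 0
Divide by 3: r² + 6r + 9 = 0
Factored: (r + 3)² = 0
Repeated root: r = -3
General solution: y = (C₁ + C₂x)e^(-3x)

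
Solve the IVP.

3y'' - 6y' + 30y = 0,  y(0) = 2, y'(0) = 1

General solution: y = e^x(C₁cos(3x) + C₂sin(3x))
Complex roots r = 1 ± 3i
Applying ICs: C₁ = 2, C₂ = -1/3
Particular solution: y = e^x(2cos(3x) - (1/3)sin(3x))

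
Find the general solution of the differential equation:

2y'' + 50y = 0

Characteristic equation: 2r² + 50 = 0
Divide by 2: r² + 25 = 0
Roots: r = ±5i (complex conjugates)
General solution: y = C₁cos(5x) + C₂sin(5x)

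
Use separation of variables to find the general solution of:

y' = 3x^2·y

Separating variables and integrating:
ln|y| = x^3 + C

General solution: y = Ce^(x^3)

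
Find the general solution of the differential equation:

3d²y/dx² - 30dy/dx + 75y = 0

Characteristic equation: 3r² - 30r + 75 = 0
Divide by 3: r² - 10r + 25 = 0
Factored: (r - 5)² = 0
Repeated root: r = 5
General solution: y = (C₁ + C₂x)e^(5x)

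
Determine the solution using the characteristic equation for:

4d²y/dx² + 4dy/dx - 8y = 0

Characteristic equation: 4r² + 4r - 8 = 0
Divide by 4: r² + r - 2 = 0
Roots: r = 1, -2 (distinct real)
General solution: y = C₁e^x + C₂e^(-2x)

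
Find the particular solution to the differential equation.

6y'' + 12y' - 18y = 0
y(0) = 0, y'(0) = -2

General solution: y = C₁e^x + C₂e^(-3x)
Applying ICs: C₁ = -1/2, C₂ = 1/2
Particular solution: y = -(1/2)e^x + (1/2)e^(-3x)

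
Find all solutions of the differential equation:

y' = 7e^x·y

Separating variables and integrating:
ln|y| = 7e^x + C

General solution: y = Ce^(7e^x)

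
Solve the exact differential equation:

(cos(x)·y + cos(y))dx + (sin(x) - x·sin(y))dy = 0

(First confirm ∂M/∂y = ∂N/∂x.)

Verify exactness: ∂M/∂y = ∂N/∂x ✓
Find F(x,y) such that ∂F/∂x = M, ∂F/∂y = N
Solution: sin(x)·y + x·cos(y) = C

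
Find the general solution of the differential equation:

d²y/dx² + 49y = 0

Characteristic equation: r² + 49 = 0
Roots: r = ±7i (complex conjugates)
General solution: y = C₁cos(7x) + C₂sin(7x)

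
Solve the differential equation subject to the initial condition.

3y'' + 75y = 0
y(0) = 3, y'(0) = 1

General solution: y = C₁cos(5x) + C₂sin(5x)
Complex roots r = ±5i
Applying ICs: C₁ = 3, C₂ = 1/5
Particular solution: y = 3cos(5x) + (1/5)sin(5x)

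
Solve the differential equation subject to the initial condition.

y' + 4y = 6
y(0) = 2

General solution: y = 3/2 + Ce^(-4x)
Applying y(0) = 2: C = 2 - 3/2 = 1/2
Particular solution: y = 3/2 + (1/2)e^(-4x)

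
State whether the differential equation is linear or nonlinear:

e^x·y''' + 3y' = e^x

Linear (y and its derivatives appear to the first power only, no products of y terms)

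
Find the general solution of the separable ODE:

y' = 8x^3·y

Separating variables and integrating:
ln|y| = 2x^4 + C

General solution: y = Ce^(2x^4)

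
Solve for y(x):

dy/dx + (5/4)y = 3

Using integrating factor method:

General solution: y = 12/5 + Ce^(-5x/4)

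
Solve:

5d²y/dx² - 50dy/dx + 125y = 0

Characteristic equation: 5r² - 50r + 125 = 0
Divide by 5: r² - 10r + 25 = 0
Factored: (r - 5)² = 0
Repeated root: r = 5
General solution: y = (C₁ + C₂x)e^(5x)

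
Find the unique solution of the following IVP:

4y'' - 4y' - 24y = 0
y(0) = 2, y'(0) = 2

General solution: y = C₁e^(3x) + C₂e^(-2x)
Applying ICs: C₁ = 6/5, C₂ = 4/5
Particular solution: y = (6/5)e^(3x) + (4/5)e^(-2x)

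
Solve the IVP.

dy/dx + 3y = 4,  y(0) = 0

General solution: y = 4/3 + Ce^(-3x)
Applying y(0) = 0: C = 0 - 4/3 = -4/3
Particular solution: y = 4/3 - (4/3)e^(-3x)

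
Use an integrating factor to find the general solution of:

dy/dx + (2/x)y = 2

Using integrating factor method:

General solution: y = (2/3)x + Cx^(-2)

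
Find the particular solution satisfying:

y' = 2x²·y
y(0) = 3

General solution: y = Ce^(2x³/3)
Applying IC y(0) = 3:
Particular solution: y = 3e^(2x³/3)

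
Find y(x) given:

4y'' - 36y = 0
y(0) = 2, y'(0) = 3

General solution: y = C₁e^(3x) + C₂e^(-3x)
Applying ICs: C₁ = 3/2, C₂ = 1/2
Particular solution: y = (3/2)e^(3x) + (1/2)e^(-3x)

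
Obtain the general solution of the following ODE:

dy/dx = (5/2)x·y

Separating variables and integrating:
ln|y| = 5x^2/4 + C

General solution: y = Ce^(5x^2/4)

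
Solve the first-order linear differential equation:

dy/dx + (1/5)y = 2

Using integrating factor method:

General solution: y = 10 + Ce^(-x/5)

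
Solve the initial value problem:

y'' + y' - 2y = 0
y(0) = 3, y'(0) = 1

General solution: y = C₁e^x + C₂e^(-2x)
Applying ICs: C₁ = 7/3, C₂ = 2/3
Particular solution: y = (7/3)e^x + (2/3)e^(-2x)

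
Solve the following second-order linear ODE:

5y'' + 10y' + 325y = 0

Characteristic equation: 5r² + 10r + 325 = 0
Divide by 5: r² + 2r + 65 = 0
Roots: r = -1 ± 8i (complex conjugates)
General solution: y = e^(-x)(C₁cos(8x) + C₂sin(8x))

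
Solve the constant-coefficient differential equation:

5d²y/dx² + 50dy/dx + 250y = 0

Characteristic equation: 5r² + 50r + 250 = 0
Divide by 5: r² + 10r + 50 = 0
Roots: r = -5 ± 5i (complex conjugates)
General solution: y = e^(-5x)(C₁cos(5x) + C₂sin(5x))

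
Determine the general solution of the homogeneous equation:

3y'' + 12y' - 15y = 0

Characteristic equation: 3r² + 12r - 15 = 0
Divide by 3: r² + 4r - 5 = 0
Roots: r = 1, -5 (distinct real)
General solution: y = C₁e^x + C₂e^(-5x)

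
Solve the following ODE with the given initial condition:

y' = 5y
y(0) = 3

General solution: y = Ce^(5x)
Applying IC y(0) = 3:
Particular solution: y = 3e^(5x)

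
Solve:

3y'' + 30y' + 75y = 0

Characteristic equation: 3r² + 30r + 75 = 0
Divide by 3: r² + 10r + 25 = 0
Factored: (r + 5)² = 0
Repeated root: r = -5
General solution: y = (C₁ + C₂x)e^(-5x)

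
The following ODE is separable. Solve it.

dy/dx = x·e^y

Separating variables and integrating:
-e^(-y) = x²/2 + C

General solution: y = -ln(C - x²/2)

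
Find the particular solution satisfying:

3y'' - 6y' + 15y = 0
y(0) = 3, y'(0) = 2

General solution: y = e^x(C₁cos(2x) + C₂sin(2x))
Complex roots r = 1 ± 2i
Applying ICs: C₁ = 3, C₂ = -1/2
Particular solution: y = e^x(3cos(2x) - (1/2)sin(2x))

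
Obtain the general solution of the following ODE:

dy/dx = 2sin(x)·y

Separating variables and integrating:
ln|y| = -2cos(x) + C

General solution: y = Ce^(-2cos(x))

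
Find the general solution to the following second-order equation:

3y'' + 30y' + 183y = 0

Characteristic equation: 3r² + 30r + 183 = 0
Divide by 3: r² + 10r + 61 = 0
Roots: r = -5 ± 6i (complex conjugates)
General solution: y = e^(-5x)(C₁cos(6x) + C₂sin(6x))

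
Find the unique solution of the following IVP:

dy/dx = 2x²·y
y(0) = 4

General solution: y = Ce^(2x³/3)
Applying IC y(0) = 4:
Particular solution: y = 4e^(2x³/3)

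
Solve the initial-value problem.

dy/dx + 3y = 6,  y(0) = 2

General solution: y = 2 + Ce^(-3x)
Applying y(0) = 2: C = 2 - 2 = 0
Particular solution: y = 2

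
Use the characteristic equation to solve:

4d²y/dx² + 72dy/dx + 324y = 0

Characteristic equation: 4r² + 72r + 324 = 0
Divide by 4: r² + 18r + 81 = 0
Factored: (r + 9)² = 0
Repeated root: r = -9
General solution: y = (C₁ + C₂x)e^(-9x)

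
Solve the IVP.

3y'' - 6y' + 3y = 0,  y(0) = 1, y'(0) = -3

General solution: y = (C₁ + C₂x)e^x
Repeated root r = 1
Applying ICs: C₁ = 1, C₂ = -4
Particular solution: y = (1 - 4x)e^x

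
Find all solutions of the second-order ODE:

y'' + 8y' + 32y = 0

Characteristic equation: r² + 8r + 32 = 0
Roots: r = -4 ± 4i (complex conjugates)
General solution: y = e^(-4x)(C₁cos(4x) + C₂sin(4x))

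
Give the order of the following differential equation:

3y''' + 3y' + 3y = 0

The order is 3 (highest derivative is of order 3).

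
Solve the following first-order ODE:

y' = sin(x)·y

Separating variables and integrating:
ln|y| = -cos(x) + C

General solution: y = Ce^(-cos(x))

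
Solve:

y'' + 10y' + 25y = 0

Characteristic equation: r² + 10r + 25 = 0
Factored: (r + 5)² = 0
Repeated root: r = -5
General solution: y = (C₁ + C₂x)e^(-5x)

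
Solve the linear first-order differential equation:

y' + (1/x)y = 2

Using integrating factor method:

General solution: y = x + C/x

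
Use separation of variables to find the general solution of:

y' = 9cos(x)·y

Separating variables and integrating:
ln|y| = 9sin(x) + C

General solution: y = Ce^(9sin(x))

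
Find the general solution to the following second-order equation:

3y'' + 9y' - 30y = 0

Characteristic equation: 3r² + 9r - 30 = 0
Divide by 3: r² + 3r - 10 = 0
Roots: r = 2, -5 (distinct real)
General solution: y = C₁e^(2x) + C₂e^(-5x)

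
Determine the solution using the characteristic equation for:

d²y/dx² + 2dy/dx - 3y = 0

Characteristic equation: r² + 2r - 3 = 0
Roots: r = 1, -3 (distinct real)
General solution: y = C₁e^x + C₂e^(-3x)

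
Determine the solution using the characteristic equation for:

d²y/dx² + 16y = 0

Characteristic equation: r² + 16 = 0
Roots: r = ±4i (complex conjugates)
General solution: y = C₁cos(4x) + C₂sin(4x)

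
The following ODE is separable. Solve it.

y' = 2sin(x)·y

Separating variables and integrating:
ln|y| = -2cos(x) + C

General solution: y = Ce^(-2cos(x))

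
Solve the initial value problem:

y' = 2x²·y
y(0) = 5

General solution: y = Ce^(2x³/3)
Applying IC y(0) = 5:
Particular solution: y = 5e^(2x³/3)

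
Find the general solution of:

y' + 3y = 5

Using integrating factor method:

General solution: y = 5/3 + Ce^(-3x)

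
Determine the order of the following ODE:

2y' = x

The order is 1 (highest derivative is of order 1).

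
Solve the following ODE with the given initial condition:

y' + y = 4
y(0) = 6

General solution: y = 4 + Ce^(-x)
Applying y(0) = 6: C = 6 - 4 = 2
Particular solution: y = 4 + 2e^(-x)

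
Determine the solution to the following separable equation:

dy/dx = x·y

Separating variables and integrating:
ln|y| = x^2/2 + C

General solution: y = Ce^(x^2/2)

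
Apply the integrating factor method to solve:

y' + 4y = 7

Using integrating factor method:

General solution: y = 7/4 + Ce^(-4x)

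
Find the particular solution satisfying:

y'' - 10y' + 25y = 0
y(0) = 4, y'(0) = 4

General solution: y = (C₁ + C₂x)e^(5x)
Repeated root r = 5
Applying ICs: C₁ = 4, C₂ = -16
Particular solution: y = (4 - 16x)e^(5x)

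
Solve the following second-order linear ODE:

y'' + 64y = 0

Characteristic equation: r² + 64 = 0
Roots: r = ±8i (complex conjugates)
General solution: y = C₁cos(8x) + C₂sin(8x)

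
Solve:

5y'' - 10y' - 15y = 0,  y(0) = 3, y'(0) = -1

General solution: y = C₁e^(3x) + C₂e^(-x)
Applying ICs: C₁ = 1/2, C₂ = 5/2
Particular solution: y = (1/2)e^(3x) + (5/2)e^(-x)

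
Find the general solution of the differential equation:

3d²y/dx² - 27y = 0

Characteristic equation: 3r² - 27 = 0
Divide by 3: r² - 9 = 0
Roots: r = 3, -3 (distinct real)
General solution: y = C₁e^(3x) + C₂e^(-3x)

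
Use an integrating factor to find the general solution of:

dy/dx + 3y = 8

Using integrating factor method:

General solution: y = 8/3 + Ce^(-3x)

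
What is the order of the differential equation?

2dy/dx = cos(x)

The order is 1 (highest derivative is of order 1).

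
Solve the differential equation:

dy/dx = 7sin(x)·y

Separating variables and integrating:
ln|y| = -7cos(x) + C

General solution: y = Ce^(-7cos(x))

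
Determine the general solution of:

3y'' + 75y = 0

Characteristic equation: 3r² + 75 = 0
Divide by 3: r² + 25 = 0
Roots: r = ±5i (complex conjugates)
General solution: y = C₁cos(5x) + C₂sin(5x)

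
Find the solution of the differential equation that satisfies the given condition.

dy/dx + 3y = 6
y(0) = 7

General solution: y = 2 + Ce^(-3x)
Applying y(0) = 7: C = 7 - 2 = 5
Particular solution: y = 2 + 5e^(-3x)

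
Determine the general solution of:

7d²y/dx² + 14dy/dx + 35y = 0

Characteristic equation: 7r² + 14r + 35 = 0
Divide by 7: r² + 2r + 5 = 0
Roots: r = -1 ± 2i (complex conjugates)
General solution: y = e^(-x)(C₁cos(2x) + C₂sin(2x))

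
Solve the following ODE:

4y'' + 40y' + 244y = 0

Characteristic equation: 4r² + 40r + 244 = 0
Divide by 4: r² + 10r + 61 = 0
Roots: r = -5 ± 6i (complex conjugates)
General solution: y = e^(-5x)(C₁cos(6x) + C₂sin(6x))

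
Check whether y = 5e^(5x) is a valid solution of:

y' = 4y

Verification:
y = 5e^(5x)
y' = 25e^(5x)
But 4y = 20e^(5x)
y' ≠ 4y — the derivative does not match

No, it is not a solution.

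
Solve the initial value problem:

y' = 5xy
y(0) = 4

General solution: y = Ce^(5x²/2)
Applying IC y(0) = 4:
Particular solution: y = 4e^(5x²/2)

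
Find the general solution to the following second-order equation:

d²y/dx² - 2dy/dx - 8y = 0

Characteristic equation: r² - 2r - 8 = 0
Roots: r = 4, -2 (distinct real)
General solution: y = C₁e^(4x) + C₂e^(-2x)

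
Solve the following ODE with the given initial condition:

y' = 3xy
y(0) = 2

General solution: y = Ce^(3x²/2)
Applying IC y(0) = 2:
Particular solution: y = 2e^(3x²/2)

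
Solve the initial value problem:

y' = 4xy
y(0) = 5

General solution: y = Ce^(2x²)
Applying IC y(0) = 5:
Particular solution: y = 5e^(2x²)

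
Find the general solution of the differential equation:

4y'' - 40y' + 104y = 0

Characteristic equation: 4r² - 40r + 104 = 0
Divide by 4: r² - 10r + 26 = 0
Roots: r = 5 ± i (complex conjugates)
General solution: y = e^(5x)(C₁cos(x) + C₂sin(x))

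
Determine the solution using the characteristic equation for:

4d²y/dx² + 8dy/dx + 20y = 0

Characteristic equation: 4r² + 8r + 20 = 0
Divide by 4: r² + 2r + 5 = 0
Roots: r = -1 ± 2i (complex conjugates)
General solution: y = e^(-x)(C₁cos(2x) + C₂sin(2x))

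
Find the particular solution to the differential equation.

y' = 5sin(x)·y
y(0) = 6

General solution: y = Ce^(-5cos(x))
Applying IC y(0) = 6:
Particular solution: y = 6e^(5(1-cos(x)))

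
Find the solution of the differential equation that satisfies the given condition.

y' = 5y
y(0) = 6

General solution: y = Ce^(5x)
Applying IC y(0) = 6:
Particular solution: y = 6e^(5x)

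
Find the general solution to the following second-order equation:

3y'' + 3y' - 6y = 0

Characteristic equation: 3r² + 3r - 6 = 0
Divide by 3: r² + r - 2 = 0
Roots: r = 1, -2 (distinct real)
General solution: y = C₁e^x + C₂e^(-2x)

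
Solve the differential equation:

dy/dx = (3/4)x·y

Separating variables and integrating:
ln|y| = 3x^2/8 + C

General solution: y = Ce^(3x^2/8)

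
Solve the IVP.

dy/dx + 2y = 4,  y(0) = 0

General solution: y = 2 + Ce^(-2x)
Applying y(0) = 0: C = 0 - 2 = -2
Particular solution: y = 2 - 2e^(-2x)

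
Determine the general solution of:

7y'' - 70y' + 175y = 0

Characteristic equation: 7r² - 70r + 175 = 0
Divide by 7: r² - 10r + 25 = 0
Factored: (r - 5)² = 0
Repeated root: r = 5
General solution: y = (C₁ + C₂x)e^(5x)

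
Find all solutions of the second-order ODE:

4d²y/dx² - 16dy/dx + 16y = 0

Characteristic equation: 4r² - 16r + 16 = 0
Divide by 4: r² - 4r + 4 = 0
Factored: (r - 2)² = 0
Repeated root: r = 2
General solution: y = (C₁ + C₂x)e^(2x)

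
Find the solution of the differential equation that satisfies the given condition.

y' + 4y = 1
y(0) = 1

General solution: y = 1/4 + Ce^(-4x)
Applying y(0) = 1: C = 1 - 1/4 = 3/4
Particular solution: y = 1/4 + (3/4)e^(-4x)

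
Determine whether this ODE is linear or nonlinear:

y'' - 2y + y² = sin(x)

Nonlinear (y² term)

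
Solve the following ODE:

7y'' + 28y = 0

Characteristic equation: 7r² + 28 = 0
Divide by 7: r² + 4 = 0
Roots: r = ±2i (complex conjugates)
General solution: y = C₁cos(2x) + C₂sin(2x)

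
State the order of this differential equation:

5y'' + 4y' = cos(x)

The order is 2 (highest derivative is of order 2).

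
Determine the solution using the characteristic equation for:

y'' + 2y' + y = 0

Characteristic equation: r² + 2r + 1 = 0
Factored: (r + 1)² = 0
Repeated root: r = -1
General solution: y = (C₁ + C₂x)e^(-x)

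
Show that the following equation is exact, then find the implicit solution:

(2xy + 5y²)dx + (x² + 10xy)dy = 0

Verify exactness: ∂M/∂y = ∂N/∂x ✓
Find F(x,y) such that ∂F/∂x = M, ∂F/∂y = N
Solution: x²y + 5xy² = C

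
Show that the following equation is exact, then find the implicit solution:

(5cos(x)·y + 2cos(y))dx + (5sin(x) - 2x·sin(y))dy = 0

Verify exactness: ∂M/∂y = ∂N/∂x ✓
Find F(x,y) such that ∂F/∂x = M, ∂F/∂y = N
Solution: 5sin(x)·y + 2x·cos(y) = C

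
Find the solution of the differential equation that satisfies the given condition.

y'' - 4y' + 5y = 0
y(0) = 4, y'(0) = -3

General solution: y = e^(2x)(C₁cos(x) + C₂sin(x))
Complex roots r = 2 ± i
Applying ICs: C₁ = 4, C₂ = -11
Particular solution: y = e^(2x)(4cos(x) - 11sin(x))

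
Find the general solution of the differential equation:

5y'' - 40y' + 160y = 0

Characteristic equation: 5r² - 40r + 160 = 0
Divide by 5: r² - 8r + 32 = 0
Roots: r = 4 ± 4i (complex conjugates)
General solution: y = e^(4x)(C₁cos(4x) + C₂sin(4x))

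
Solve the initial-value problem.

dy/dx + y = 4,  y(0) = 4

General solution: y = 4 + Ce^(-x)
Applying y(0) = 4: C = 4 - 4 = 0
Particular solution: y = 4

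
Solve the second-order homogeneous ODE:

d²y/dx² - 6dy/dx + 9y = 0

Characteristic equation: r² - 6r + 9 = 0
Factored: (r - 3)² = 0
Repeated root: r = 3
General solution: y = (C₁ + C₂x)e^(3x)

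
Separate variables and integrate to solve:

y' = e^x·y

Separating variables and integrating:
ln|y| = e^x + C

General solution: y = Ce^(e^x)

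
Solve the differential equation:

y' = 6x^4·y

Separating variables and integrating:
ln|y| = 6x^5/5 + C

General solution: y = Ce^(6x^5/5)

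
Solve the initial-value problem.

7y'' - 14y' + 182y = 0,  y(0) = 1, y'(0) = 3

General solution: y = e^x(C₁cos(5x) + C₂sin(5x))
Complex roots r = 1 ± 5i
Applying ICs: C₁ = 1, C₂ = 2/5
Particular solution: y = e^x(cos(5x) + (2/5)sin(5x))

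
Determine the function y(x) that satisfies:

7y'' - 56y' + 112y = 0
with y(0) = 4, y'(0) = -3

General solution: y = (C₁ + C₂x)e^(4x)
Repeated root r = 4
Applying ICs: C₁ = 4, C₂ = -19
Particular solution: y = (4 - 19x)e^(4x)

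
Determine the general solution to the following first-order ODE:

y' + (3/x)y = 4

Using integrating factor method:

General solution: y = x + Cx^(-3)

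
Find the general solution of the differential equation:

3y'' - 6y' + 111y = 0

Characteristic equation: 3r² - 6r + 111 = 0
Divide by 3: r² - 2r + 37 = 0
Roots: r = 1 ± 6i (complex conjugates)
General solution: y = e^x(C₁cos(6x) + C₂sin(6x))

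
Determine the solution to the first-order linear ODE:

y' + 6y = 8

Using integrating factor method:

General solution: y = 4/3 + Ce^(-6x)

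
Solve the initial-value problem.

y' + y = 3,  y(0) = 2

General solution: y = 3 + Ce^(-x)
Applying y(0) = 2: C = 2 - 3 = -1
Particular solution: y = 3 - e^(-x)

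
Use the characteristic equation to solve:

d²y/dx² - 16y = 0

Characteristic equation: r² - 16 = 0
Roots: r = 4, -4 (distinct real)
General solution: y = C₁e^(4x) + C₂e^(-4x)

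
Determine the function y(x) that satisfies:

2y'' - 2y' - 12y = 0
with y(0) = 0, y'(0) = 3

General solution: y = C₁e^(3x) + C₂e^(-2x)
Applying ICs: C₁ = 3/5, C₂ = -3/5
Particular solution: y = (3/5)e^(3x) - (3/5)e^(-2x)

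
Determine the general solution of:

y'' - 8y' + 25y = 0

Characteristic equation: r² - 8r + 25 = 0
Roots: r = 4 ± 3i (complex conjugates)
General solution: y = e^(4x)(C₁cos(3x) + C₂sin(3x))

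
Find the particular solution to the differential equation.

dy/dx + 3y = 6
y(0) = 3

General solution: y = 2 + Ce^(-3x)
Applying y(0) = 3: C = 3 - 2 = 1
Particular solution: y = 2 + e^(-3x)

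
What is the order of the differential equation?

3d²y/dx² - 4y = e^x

The order is 2 (highest derivative is of order 2).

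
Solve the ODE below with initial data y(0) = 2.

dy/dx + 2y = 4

General solution: y = 2 + Ce^(-2x)
Applying y(0) = 2: C = 2 - 2 = 0
Particular solution: y = 2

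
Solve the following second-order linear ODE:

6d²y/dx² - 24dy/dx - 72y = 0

Characteristic equation: 6r² - 24r - 72 = 0
Divide by 6: r² - 4r - 12 = 0
Roots: r = 6, -2 (distinct real)
General solution: y = C₁e^(6x) + C₂e^(-2x)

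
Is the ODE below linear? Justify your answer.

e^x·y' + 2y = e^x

Yes. Linear (y and its derivatives appear to the first power only, no products of y terms)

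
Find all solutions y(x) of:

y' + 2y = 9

Using integrating factor method:

General solution: y = 9/2 + Ce^(-2x)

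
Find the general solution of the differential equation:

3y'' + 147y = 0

Characteristic equation: 3r² + 147 = 0
Divide by 3: r² + 49 = 0
Roots: r = ±7i (complex conjugates)
General solution: y = C₁cos(7x) + C₂sin(7x)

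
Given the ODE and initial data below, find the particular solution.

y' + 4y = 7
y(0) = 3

General solution: y = 7/4 + Ce^(-4x)
Applying y(0) = 3: C = 3 - 7/4 = 5/4
Particular solution: y = 7/4 + (5/4)e^(-4x)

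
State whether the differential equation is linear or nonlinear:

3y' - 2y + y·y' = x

Nonlinear (product y·y')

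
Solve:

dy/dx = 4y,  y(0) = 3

General solution: y = Ce^(4x)
Applying IC y(0) = 3:
Particular solution: y = 3e^(4x)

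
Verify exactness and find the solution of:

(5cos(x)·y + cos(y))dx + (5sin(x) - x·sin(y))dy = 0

Verify exactness: ∂M/∂y = ∂N/∂x ✓
Find F(x,y) such that ∂F/∂x = M, ∂F/∂y = N
Solution: 5sin(x)·y + x·cos(y) = C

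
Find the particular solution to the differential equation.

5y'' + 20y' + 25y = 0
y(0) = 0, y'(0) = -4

General solution: y = e^(-2x)(C₁cos(x) + C₂sin(x))
Complex roots r = -2 ± i
Applying ICs: C₁ = 0, C₂ = -4
Particular solution: y = e^(-2x)(-4sin(x))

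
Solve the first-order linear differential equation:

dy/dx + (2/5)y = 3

Using integrating factor method:

General solution: y = 15/2 + Ce^(-2x/5)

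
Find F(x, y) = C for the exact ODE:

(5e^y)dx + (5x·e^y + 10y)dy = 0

Verify exactness: ∂M/∂y = ∂N/∂x ✓
Find F(x,y) such that ∂F/∂x = M, ∂F/∂y = N
Solution: 5x·e^y + 5y² = C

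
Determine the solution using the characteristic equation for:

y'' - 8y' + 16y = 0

Characteristic equation: r² - 8r + 16 = 0
Factored: (r - 4)² = 0
Repeated root: r = 4
General solution: y = (C₁ + C₂x)e^(4x)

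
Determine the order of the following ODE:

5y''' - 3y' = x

The order is 3 (highest derivative is of order 3).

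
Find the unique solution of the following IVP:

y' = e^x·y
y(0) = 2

General solution: y = Ce^(e^x)
Applying IC y(0) = 2:
Particular solution: y = 2e^(e^x - 1)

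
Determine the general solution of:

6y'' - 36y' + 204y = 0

Characteristic equation: 6r² - 36r + 204 = 0
Divide by 6: r² - 6r + 34 = 0
Roots: r = 3 ± 5i (complex conjugates)
General solution: y = e^(3x)(C₁cos(5x) + C₂sin(5x))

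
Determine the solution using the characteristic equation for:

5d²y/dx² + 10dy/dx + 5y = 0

Characteristic equation: 5r² + 10r + 5 = 0
Divide by 5: r² + 2r + 1 = 0
Factored: (r + 1)² = 0
Repeated root: r = -1
General solution: y = (C₁ + C₂x)e^(-x)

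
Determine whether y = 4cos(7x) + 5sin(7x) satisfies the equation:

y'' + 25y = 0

Verification:
y'' = -196cos(7x) - 245sin(7x)
y'' + 25y ≠ 0 (frequency mismatch: got 49 instead of 25)

No, it is not a solution.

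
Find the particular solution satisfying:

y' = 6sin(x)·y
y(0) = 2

General solution: y = Ce^(-6cos(x))
Applying IC y(0) = 2:
Particular solution: y = 2e^(6(1-cos(x)))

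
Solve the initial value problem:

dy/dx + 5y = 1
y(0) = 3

General solution: y = 1/5 + Ce^(-5x)
Applying y(0) = 3: C = 3 - 1/5 = 14/5
Particular solution: y = 1/5 + (14/5)e^(-5x)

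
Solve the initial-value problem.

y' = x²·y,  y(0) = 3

General solution: y = Ce^(x³/3)
Applying IC y(0) = 3:
Particular solution: y = 3e^(x³/3)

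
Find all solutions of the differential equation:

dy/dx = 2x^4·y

Separating variables and integrating:
ln|y| = 2x^5/5 + C

General solution: y = Ce^(2x^5/5)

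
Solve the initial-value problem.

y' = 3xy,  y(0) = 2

General solution: y = Ce^(3x²/2)
Applying IC y(0) = 2:
Particular solution: y = 2e^(3x²/2)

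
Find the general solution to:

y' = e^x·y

Separating variables and integrating:
ln|y| = e^x + C

General solution: y = Ce^(e^x)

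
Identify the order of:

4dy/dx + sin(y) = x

The order is 1 (highest derivative is of order 1).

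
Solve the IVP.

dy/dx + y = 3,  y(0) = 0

General solution: y = 3 + Ce^(-x)
Applying y(0) = 0: C = 0 - 3 = -3
Particular solution: y = 3 - 3e^(-x)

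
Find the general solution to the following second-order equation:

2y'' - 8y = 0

Characteristic equation: 2r² - 8 = 0
Divide by 2: r² - 4 = 0
Roots: r = 2, -2 (distinct real)
General solution: y = C₁e^(2x) + C₂e^(-2x)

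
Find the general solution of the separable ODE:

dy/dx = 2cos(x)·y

Separating variables and integrating:
ln|y| = 2sin(x) + C

General solution: y = Ce^(2sin(x))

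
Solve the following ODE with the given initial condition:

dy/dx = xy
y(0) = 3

General solution: y = Ce^(x²/2)
Applying IC y(0) = 3:
Particular solution: y = 3e^(x²/2)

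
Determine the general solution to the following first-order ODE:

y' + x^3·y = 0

Using integrating factor method:

General solution: y = Ce^(-x^4/4)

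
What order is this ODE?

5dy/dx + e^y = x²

The order is 1 (highest derivative is of order 1).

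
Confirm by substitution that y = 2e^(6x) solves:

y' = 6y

Verification:
y = 2e^(6x)
y' = 12e^(6x)
6y = 12e^(6x)
y' = 6y ✓

Yes, it is a solution.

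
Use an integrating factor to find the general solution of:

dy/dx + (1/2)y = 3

Using integrating factor method:

General solution: y = 6 + Ce^(-x/2)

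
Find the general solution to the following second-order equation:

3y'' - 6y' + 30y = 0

Characteristic equation: 3r² - 6r + 30 = 0
Divide by 3: r² - 2r + 10 = 0
Roots: r = 1 ± 3i (complex conjugates)
General solution: y = e^x(C₁cos(3x) + C₂sin(3x))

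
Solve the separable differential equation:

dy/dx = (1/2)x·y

Separating variables and integrating:
ln|y| = x^2/4 + C

General solution: y = Ce^(x^2/4)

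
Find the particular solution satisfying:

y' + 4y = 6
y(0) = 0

General solution: y = 3/2 + Ce^(-4x)
Applying y(0) = 0: C = 0 - 3/2 = -3/2
Particular solution: y = 3/2 - (3/2)e^(-4x)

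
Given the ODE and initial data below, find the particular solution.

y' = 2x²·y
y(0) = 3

General solution: y = Ce^(2x³/3)
Applying IC y(0) = 3:
Particular solution: y = 3e^(2x³/3)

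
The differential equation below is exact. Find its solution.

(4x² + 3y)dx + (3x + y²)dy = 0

Verify exactness: ∂M/∂y = ∂N/∂x ✓
Find F(x,y) such that ∂F/∂x = M, ∂F/∂y = N
Solution: 4x³/3 + 3xy + y³/3 = C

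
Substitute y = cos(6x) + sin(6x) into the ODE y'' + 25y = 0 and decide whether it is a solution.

Verification:
y'' = -36cos(6x) - 36sin(6x)
y'' + 25y ≠ 0 (frequency mismatch: got 36 instead of 25)

No, it is not a solution.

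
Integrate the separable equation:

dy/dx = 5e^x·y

Separating variables and integrating:
ln|y| = 5e^x + C

General solution: y = Ce^(5e^x)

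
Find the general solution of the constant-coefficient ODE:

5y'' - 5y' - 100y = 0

Characteristic equation: 5r² - 5r - 100 = 0
Divide by 5: r² - r - 20 = 0
Roots: r = 5, -4 (distinct real)
General solution: y = C₁e^(5x) + C₂e^(-4x)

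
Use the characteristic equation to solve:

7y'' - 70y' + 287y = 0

Characteristic equation: 7r² - 70r + 287 = 0
Divide by 7: r² - 10r + 41 = 0
Roots: r = 5 ± 4i (complex conjugates)
General solution: y = e^(5x)(C₁cos(4x) + C₂sin(4x))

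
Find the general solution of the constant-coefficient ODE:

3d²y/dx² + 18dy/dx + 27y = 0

Characteristic equation: 3r² + 18r + 27 = 0
Divide by 3: r² + 6r + 9 = 0
Factored: (r + 3)² = 0
Repeated root: r = -3
General solution: y = (C₁ + C₂x)e^(-3x)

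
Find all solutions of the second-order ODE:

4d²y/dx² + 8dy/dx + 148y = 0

Characteristic equation: 4r² + 8r + 148 = 0
Divide by 4: r² + 2r + 37 = 0
Roots: r = -1 ± 6i (complex conjugates)
General solution: y = e^(-x)(C₁cos(6x) + C₂sin(6x))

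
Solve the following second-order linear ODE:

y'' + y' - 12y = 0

Characteristic equation: r² + r - 12 = 0
Roots: r = 3, -4 (distinct real)
General solution: y = C₁e^(3x) + C₂e^(-4x)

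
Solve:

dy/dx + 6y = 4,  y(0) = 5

General solution: y = 2/3 + Ce^(-6x)
Applying y(0) = 5: C = 5 - 2/3 = 13/3
Particular solution: y = 2/3 + (13/3)e^(-6x)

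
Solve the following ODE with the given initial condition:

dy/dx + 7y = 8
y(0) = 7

General solution: y = 8/7 + Ce^(-7x)
Applying y(0) = 7: C = 7 - 8/7 = 41/7
Particular solution: y = 8/7 + (41/7)e^(-7x)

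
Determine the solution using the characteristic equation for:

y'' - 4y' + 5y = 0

Characteristic equation: r² - 4r + 5 = 0
Roots: r = 2 ± i (complex conjugates)
General solution: y = e^(2x)(C₁cos(x) + C₂sin(x))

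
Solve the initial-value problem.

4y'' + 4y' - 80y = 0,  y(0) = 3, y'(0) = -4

General solution: y = C₁e^(4x) + C₂e^(-5x)
Applying ICs: C₁ = 11/9, C₂ = 16/9
Particular solution: y = (11/9)e^(4x) + (16/9)e^(-5x)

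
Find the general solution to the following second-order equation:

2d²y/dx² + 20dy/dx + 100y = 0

Characteristic equation: 2r² + 20r + 100 = 0
Divide by 2: r² + 10r + 50 = 0
Roots: r = -5 ± 5i (complex conjugates)
General solution: y = e^(-5x)(C₁cos(5x) + C₂sin(5x))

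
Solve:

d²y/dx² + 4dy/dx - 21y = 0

Characteristic equation: r² + 4r - 21 = 0
Roots: r = 3, -7 (distinct real)
General solution: y = C₁e^(3x) + C₂e^(-7x)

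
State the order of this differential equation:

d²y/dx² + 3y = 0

The order is 2 (highest derivative is of order 2).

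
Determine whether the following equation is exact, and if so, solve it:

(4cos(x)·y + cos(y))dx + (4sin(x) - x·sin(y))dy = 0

Verify exactness: ∂M/∂y = ∂N/∂x ✓
Find F(x,y) such that ∂F/∂x = M, ∂F/∂y = N
Solution: 4sin(x)·y + x·cos(y) = C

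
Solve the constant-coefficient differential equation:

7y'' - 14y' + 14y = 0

Characteristic equation: 7r² - 14r + 14 = 0
Divide by 7: r² - 2r + 2 = 0
Roots: r = 1 ± i (complex conjugates)
General solution: y = e^x(C₁cos(x) + C₂sin(x))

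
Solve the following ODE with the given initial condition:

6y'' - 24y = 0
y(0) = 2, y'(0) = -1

General solution: y = C₁e^(2x) + C₂e^(-2x)
Applying ICs: C₁ = 3/4, C₂ = 5/4
Particular solution: y = (3/4)e^(2x) + (5/4)e^(-2x)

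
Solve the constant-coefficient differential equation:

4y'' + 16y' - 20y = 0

Characteristic equation: 4r² + 16r - 20 = 0
Divide by 4: r² + 4r - 5 = 0
Roots: r = 1, -5 (distinct real)
General solution: y = C₁e^x + C₂e^(-5x)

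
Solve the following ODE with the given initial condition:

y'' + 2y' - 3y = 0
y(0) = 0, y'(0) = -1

General solution: y = C₁e^x + C₂e^(-3x)
Applying ICs: C₁ = -1/4, C₂ = 1/4
Particular solution: y = -(1/4)e^x + (1/4)e^(-3x)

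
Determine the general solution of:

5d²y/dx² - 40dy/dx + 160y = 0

Characteristic equation: 5r² - 40r + 160 = 0
Divide by 5: r² - 8r + 32 = 0
Roots: r = 4 ± 4i (complex conjugates)
General solution: y = e^(4x)(C₁cos(4x) + C₂sin(4x))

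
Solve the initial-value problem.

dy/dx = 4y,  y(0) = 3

General solution: y = Ce^(4x)
Applying IC y(0) = 3:
Particular solution: y = 3e^(4x)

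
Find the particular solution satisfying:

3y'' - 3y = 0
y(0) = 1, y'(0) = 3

General solution: y = C₁e^x + C₂e^(-x)
Applying ICs: C₁ = 2, C₂ = -1
Particular solution: y = 2e^x - e^(-x)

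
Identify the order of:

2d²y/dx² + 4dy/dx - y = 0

The order is 2 (highest derivative is of order 2).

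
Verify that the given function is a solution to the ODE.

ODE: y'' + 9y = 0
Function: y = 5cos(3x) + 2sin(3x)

Verification:
y'' = -45cos(3x) - 18sin(3x)
y'' + 9y = 0 ✓

Yes, it is a solution.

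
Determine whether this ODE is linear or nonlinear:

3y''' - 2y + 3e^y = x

Nonlinear (e^y is nonlinear in y)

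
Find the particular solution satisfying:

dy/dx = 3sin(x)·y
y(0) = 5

General solution: y = Ce^(-3cos(x))
Applying IC y(0) = 5:
Particular solution: y = 5e^(3(1-cos(x)))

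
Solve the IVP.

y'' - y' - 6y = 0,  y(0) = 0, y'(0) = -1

General solution: y = C₁e^(3x) + C₂e^(-2x)
Applying ICs: C₁ = -1/5, C₂ = 1/5
Particular solution: y = -(1/5)e^(3x) + (1/5)e^(-2x)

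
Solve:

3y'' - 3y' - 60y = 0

Characteristic equation: 3r² - 3r - 60 = 0
Divide by 3: r² - r - 20 = 0
Roots: r = 5, -4 (distinct real)
General solution: y = C₁e^(5x) + C₂e^(-4x)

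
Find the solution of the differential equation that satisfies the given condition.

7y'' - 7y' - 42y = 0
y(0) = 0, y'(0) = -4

General solution: y = C₁e^(3x) + C₂e^(-2x)
Applying ICs: C₁ = -4/5, C₂ = 4/5
Particular solution: y = -(4/5)e^(3x) + (4/5)e^(-2x)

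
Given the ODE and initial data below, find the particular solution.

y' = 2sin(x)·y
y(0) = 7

General solution: y = Ce^(-2cos(x))
Applying IC y(0) = 7:
Particular solution: y = 7e^(2(1-cos(x)))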